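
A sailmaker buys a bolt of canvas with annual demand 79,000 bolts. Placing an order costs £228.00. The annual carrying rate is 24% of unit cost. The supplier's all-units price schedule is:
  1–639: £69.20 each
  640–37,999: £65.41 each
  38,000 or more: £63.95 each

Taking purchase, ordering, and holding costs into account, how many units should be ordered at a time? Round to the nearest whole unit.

Holding cost per unit per year at price C is H = 0.24·C.
For each price level, check whether its EOQ is feasible; otherwise the best quantity at that price is the breakpoint.
Tier 1 (£69.20): EOQ = 1472.8 exceeds tier's upper bound 639, so this tier is dominated.
EOQ at £65.41 = 1514.8 (feasible in tier 2): TC = 79,000×£65.41 + (79,000/1514.8)×228 + (1514.8/2)×0.24×£65.41 = £5,191,170.65.
EOQ at £63.95 = 1532.0 < 38000, so use break Q=38000: TC = 79,000×£63.95 + (79,000/38000.0)×228 + (38000.0/2)×0.24×£63.95 = £5,344,136.00.
Lowest total cost is £5,191,170.65 at Q = 1514.8.

Q* ≈ 1,515 bolts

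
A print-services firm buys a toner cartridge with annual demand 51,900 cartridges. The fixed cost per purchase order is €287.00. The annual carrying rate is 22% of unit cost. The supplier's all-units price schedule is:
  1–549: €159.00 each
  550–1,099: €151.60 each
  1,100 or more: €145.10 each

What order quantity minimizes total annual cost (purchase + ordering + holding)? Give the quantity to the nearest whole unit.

Holding cost per unit per year at price C is H = 0.22·C.
Candidates are each tier's EOQ (if it falls in that tier) and each price-break quantity.
Tier 1 (€159.00): EOQ = 922.8 exceeds tier's upper bound 549, so this tier is dominated.
EOQ at €151.60 = 945.1 (feasible in tier 2): TC = 51,900×€151.60 + (51,900/945.1)×287 + (945.1/2)×0.22×€151.60 = €7,899,561.04.
EOQ at €145.10 = 966.0 < 1100, so use break Q=1100: TC = 51,900×€145.10 + (51,900/1100.0)×287 + (1100.0/2)×0.22×€145.10 = €7,561,788.28.
Lowest total cost is €7,561,788.28 at Q = 1100.0.

Q* ≈ 1,100 cartridges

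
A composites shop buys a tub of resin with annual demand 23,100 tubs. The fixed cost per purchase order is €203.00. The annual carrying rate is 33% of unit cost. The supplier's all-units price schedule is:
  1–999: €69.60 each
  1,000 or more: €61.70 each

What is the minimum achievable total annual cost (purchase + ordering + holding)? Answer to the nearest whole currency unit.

TC* ≈ €1,440,140

Holding cost per unit per year at price C is H = 0.33·C.
For each price level, check whether its EOQ is feasible; otherwise the best quantity at that price is the breakpoint.
EOQ at €69.60 = 639.0 (feasible in tier 1): TC = 23,100×€69.60 + (23,100/639.0)×203 + (639.0/2)×0.33×€69.60 = €1,622,436.77.
EOQ at €61.70 = 678.7 < 1000, so use break Q=1000: TC = 23,100×€61.70 + (23,100/1000.0)×203 + (1000.0/2)×0.33×€61.70 = €1,440,139.80.
Lowest total cost among the candidates is at Q = 1000.0.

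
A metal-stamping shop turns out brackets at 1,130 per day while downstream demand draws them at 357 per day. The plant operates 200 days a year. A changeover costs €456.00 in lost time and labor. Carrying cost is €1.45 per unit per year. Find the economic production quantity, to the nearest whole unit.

Annual demand D = 357 × 200 = 71,400.
Production build-up factor (1 − d/p) = 1 − 357/1,130 = 0.6841.
Q* = √(2DS / (H(1 − d/p))) = √(2 × 71,400 × 456 / (1.45 × 0.6841)).
= √(65,116,800 / 0.9919) ≈ 8102.369.

Q* ≈ 8,102 brackets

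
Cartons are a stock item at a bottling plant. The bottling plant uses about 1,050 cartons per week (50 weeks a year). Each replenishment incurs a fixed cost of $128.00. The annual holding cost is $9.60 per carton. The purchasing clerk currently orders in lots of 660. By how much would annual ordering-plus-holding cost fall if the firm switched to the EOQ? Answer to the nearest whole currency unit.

Annual demand D = 1,050 × 50 = 52,500.
EOQ = √(2DS/H) = √(2 × 52,500 × 128 / 9.6) ≈ 1183.22.
Cost at Q* = (D/Q*)S + (Q*/2)H = √(2DSH) ≈ $11,358.87.
Cost at Q = 660: (52,500/660)×128 + (660/2)×9.6 = $10,181.82 + $3,168.00 = $13,349.82.
Excess = $13,349.82 − $11,358.87 = $1,990.94.

Extra cost ≈ $1,991 per year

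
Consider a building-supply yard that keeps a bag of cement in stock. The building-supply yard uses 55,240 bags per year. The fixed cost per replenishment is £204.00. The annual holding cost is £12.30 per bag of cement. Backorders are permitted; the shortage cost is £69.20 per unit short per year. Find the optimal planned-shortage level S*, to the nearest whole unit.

S* ≈ 222 bags

With planned backorders, Q* = √(2DS/H) · √((H+B)/B).
√(2DS/H) = √(2 × 55,240 × 204 / 12.3) = 1353.644.
√((H+B)/B) = √((12.3+69.2)/69.2) = 1.0852.
Q* ≈ 1469.028.
S* = Q* · H/(H+B) = 1469.028 × 12.3/81.5 ≈ 221.706.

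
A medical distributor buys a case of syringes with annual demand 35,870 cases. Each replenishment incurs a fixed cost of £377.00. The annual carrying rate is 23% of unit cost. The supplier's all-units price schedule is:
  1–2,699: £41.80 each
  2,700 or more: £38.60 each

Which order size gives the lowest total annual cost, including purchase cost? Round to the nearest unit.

Holding cost per unit per year at price C is H = 0.23·C.
For each price level, check whether its EOQ is feasible; otherwise the best quantity at that price is the breakpoint.
EOQ at £41.80 = 1677.3 (feasible in tier 1): TC = 35,870×£41.80 + (35,870/1677.3)×377 + (1677.3/2)×0.23×£41.80 = £1,515,491.14.
EOQ at £38.60 = 1745.4 < 2700, so use break Q=2700: TC = 35,870×£38.60 + (35,870/2700.0)×377 + (2700.0/2)×0.23×£38.60 = £1,401,575.81.
Lowest total cost is £1,401,575.81 at Q = 2700.0.

Q* ≈ 2,700 cases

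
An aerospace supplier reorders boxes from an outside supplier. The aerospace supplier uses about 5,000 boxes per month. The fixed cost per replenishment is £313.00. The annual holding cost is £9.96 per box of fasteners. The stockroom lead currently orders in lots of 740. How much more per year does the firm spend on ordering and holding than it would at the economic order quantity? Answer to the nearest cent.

Extra cost ≈ £9,721.98 per year

Annual demand D = 5,000 × 12 = 60,000.
EOQ = √(2DS/H) = √(2 × 60,000 × 313 / 9.96) ≈ 1941.93.
Cost at Q* = (D/Q*)S + (Q*/2)H = √(2DSH) ≈ £19,341.60.
Cost at Q = 740: (60,000/740)×313 + (740/2)×9.96 = £25,378.38 + £3,685.20 = £29,063.58.
Excess = £29,063.58 − £19,341.60 = £9,721.98.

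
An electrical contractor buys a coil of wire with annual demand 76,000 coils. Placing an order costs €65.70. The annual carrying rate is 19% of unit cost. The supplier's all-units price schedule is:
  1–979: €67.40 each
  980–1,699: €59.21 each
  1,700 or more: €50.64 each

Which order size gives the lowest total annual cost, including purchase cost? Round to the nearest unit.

Q* ≈ 1,700 coils

Holding cost per unit per year at price C is H = 0.19·C.
For each price level, check whether its EOQ is feasible; otherwise the best quantity at that price is the breakpoint.
EOQ at €67.40 = 883.1 (feasible in tier 1): TC = 76,000×€67.40 + (76,000/883.1)×65.7 + (883.1/2)×0.19×€67.40 = €5,133,708.66.
EOQ at €59.21 = 942.2 < 980, so use break Q=980: TC = 76,000×€59.21 + (76,000/980.0)×65.7 + (980.0/2)×0.19×€59.21 = €4,510,567.55.
EOQ at €50.64 = 1018.8 < 1700, so use break Q=1700: TC = 76,000×€50.64 + (76,000/1700.0)×65.7 + (1700.0/2)×0.19×€50.64 = €3,859,755.54.
Lowest total cost is €3,859,755.54 at Q = 1700.0.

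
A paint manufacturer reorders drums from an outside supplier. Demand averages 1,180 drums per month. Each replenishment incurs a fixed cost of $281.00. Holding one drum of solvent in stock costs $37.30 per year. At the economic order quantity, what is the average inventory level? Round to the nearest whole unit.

Average inventory ≈ 231 drums

Annual demand D = 1,180 × 12 = 14,160.
Q* = √(2DS/H) = √(2 × 14,160 × 281 / 37.3) ≈ 461.90.
Average inventory = Q*/2 ≈ 461.90 / 2 = 230.949.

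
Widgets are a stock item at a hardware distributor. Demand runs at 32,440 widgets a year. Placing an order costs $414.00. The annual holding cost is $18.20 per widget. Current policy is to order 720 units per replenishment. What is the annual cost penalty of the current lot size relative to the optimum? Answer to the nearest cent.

Extra cost ≈ $3,094.87 per year

EOQ = √(2DS/H) = √(2 × 32,440 × 414 / 18.2) ≈ 1214.84.
Cost at Q* = (D/Q*)S + (Q*/2)H = √(2DSH) ≈ $22,110.13.
Cost at Q = 720: (32,440/720)×414 + (720/2)×18.2 = $18,653.00 + $6,552.00 = $25,205.00.
Excess = $25,205.00 − $22,110.13 = $3,094.87.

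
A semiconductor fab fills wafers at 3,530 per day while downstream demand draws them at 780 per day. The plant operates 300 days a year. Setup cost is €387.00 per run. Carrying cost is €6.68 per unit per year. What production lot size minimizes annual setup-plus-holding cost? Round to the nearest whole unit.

Q* ≈ 5,899 wafers

Annual demand D = 780 × 300 = 234,000.
Production build-up factor (1 − d/p) = 1 − 780/3,530 = 0.7790.
Q* = √(2DS / (H(1 − d/p))) = √(2 × 234,000 × 387 / (6.68 × 0.7790)).
= √(181,116,000 / 5.204) ≈ 5899.445.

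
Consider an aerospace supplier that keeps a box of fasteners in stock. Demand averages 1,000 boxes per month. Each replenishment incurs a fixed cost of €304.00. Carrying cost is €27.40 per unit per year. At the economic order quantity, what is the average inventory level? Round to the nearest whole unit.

Average inventory ≈ 258 boxes

Annual demand D = 1,000 × 12 = 12,000.
The optimal lot size = √(2DS/H) = √(2 × 12,000 × 304 / 27.4) ≈ 516.02.
Average inventory = Q*/2 ≈ 516.02 / 2 = 258.010.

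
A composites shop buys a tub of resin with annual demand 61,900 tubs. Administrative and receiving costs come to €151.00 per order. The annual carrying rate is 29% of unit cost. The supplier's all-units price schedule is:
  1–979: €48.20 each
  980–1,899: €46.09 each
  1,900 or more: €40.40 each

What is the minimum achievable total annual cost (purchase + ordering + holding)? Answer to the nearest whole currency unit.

Holding cost per unit per year at price C is H = 0.29·C.
Evaluate total cost at each tier's feasible EOQ or, if the EOQ is below the tier, at the tier's minimum quantity.
Tier 1 (€48.20): EOQ = 1156.4 exceeds tier's upper bound 979, so this tier is dominated.
EOQ at €46.09 = 1182.6 (feasible in tier 2): TC = 61,900×€46.09 + (61,900/1182.6)×151 + (1182.6/2)×0.29×€46.09 = €2,868,778.06.
EOQ at €40.40 = 1263.2 < 1900, so use break Q=1900: TC = 61,900×€40.40 + (61,900/1900.0)×151 + (1900.0/2)×0.29×€40.40 = €2,516,809.62.
Lowest total cost among the candidates is at Q = 1900.0.

TC* ≈ €2,516,810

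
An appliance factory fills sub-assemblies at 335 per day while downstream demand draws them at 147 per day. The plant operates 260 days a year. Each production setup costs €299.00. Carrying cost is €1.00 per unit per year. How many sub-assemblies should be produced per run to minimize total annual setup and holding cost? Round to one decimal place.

Q* ≈ 6,381.7 sub-assemblies

Annual demand D = 147 × 260 = 38,220.
Production build-up factor (1 − d/p) = 1 − 147/335 = 0.5612.
Q* = √(2DS / (H(1 − d/p))) = √(2 × 38,220 × 299 / (1 × 0.5612)).
= √(22,855,560 / 0.5612) ≈ 6381.744.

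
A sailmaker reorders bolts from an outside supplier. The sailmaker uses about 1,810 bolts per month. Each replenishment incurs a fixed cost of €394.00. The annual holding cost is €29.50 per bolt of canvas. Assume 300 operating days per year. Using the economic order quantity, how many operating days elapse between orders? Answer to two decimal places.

Annual demand D = 1,810 × 12 = 21,720.
The optimal lot size = √(2DS/H) = √(2 × 21,720 × 394 / 29.5) ≈ 761.70.
Cycle time = Q*/D × 300 = 761.70 / 21,720 × 300 ≈ 10.521 days.

T ≈ 10.52 days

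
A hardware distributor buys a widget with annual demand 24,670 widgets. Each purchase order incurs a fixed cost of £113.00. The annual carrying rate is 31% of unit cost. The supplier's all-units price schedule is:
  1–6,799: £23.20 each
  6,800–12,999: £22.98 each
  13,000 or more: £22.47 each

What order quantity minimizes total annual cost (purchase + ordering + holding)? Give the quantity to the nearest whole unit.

Q* ≈ 880 widgets

Holding cost per unit per year at price C is H = 0.31·C.
Evaluate total cost at each tier's feasible EOQ or, if the EOQ is below the tier, at the tier's minimum quantity.
EOQ at £23.20 = 880.5 (feasible in tier 1): TC = 24,670×£23.20 + (24,670/880.5)×113 + (880.5/2)×0.31×£23.20 = £578,676.33.
EOQ at £22.98 = 884.7 < 6800, so use break Q=6800: TC = 24,670×£22.98 + (24,670/6800.0)×113 + (6800.0/2)×0.31×£22.98 = £591,547.48.
EOQ at £22.47 = 894.7 < 13000, so use break Q=13000: TC = 24,670×£22.47 + (24,670/13000.0)×113 + (13000.0/2)×0.31×£22.47 = £599,826.39.
Lowest total cost is £578,676.33 at Q = 880.5.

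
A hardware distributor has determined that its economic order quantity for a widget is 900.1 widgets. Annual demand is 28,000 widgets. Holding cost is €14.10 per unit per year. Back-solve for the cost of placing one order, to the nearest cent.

S ≈ €203.99

Squaring Q* = √(2DS/H) gives Q*² = 2DS/H.
From Q* = √(2DS/H): S = Q*²H / (2D) = 900.1² × 14.1 / (2 × 28,000) = 203.9918.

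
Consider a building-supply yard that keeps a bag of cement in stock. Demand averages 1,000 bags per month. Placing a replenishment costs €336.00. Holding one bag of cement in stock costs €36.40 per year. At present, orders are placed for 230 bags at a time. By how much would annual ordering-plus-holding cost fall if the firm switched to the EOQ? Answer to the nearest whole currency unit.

Annual demand D = 1,000 × 12 = 12,000.
EOQ = √(2DS/H) = √(2 × 12,000 × 336 / 36.4) ≈ 470.68.
Cost at Q* = (D/Q*)S + (Q*/2)H = √(2DSH) ≈ €17,132.71.
Cost at Q = 230: (12,000/230)×336 + (230/2)×36.4 = €17,530.43 + €4,186.00 = €21,716.43.
Excess = €21,716.43 − €17,132.71 = €4,583.73.

Extra cost ≈ €4,584 per year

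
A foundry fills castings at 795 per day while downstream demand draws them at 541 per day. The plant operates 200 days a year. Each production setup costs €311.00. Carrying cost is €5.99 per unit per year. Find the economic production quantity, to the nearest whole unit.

Q* ≈ 5,930 castings

Annual demand D = 541 × 200 = 108,200.
Production build-up factor (1 − d/p) = 1 − 541/795 = 0.3195.
Q* = √(2DS / (H(1 − d/p))) = √(2 × 108,200 × 311 / (5.99 × 0.3195)).
= √(67,300,400 / 1.9138) ≈ 5930.101.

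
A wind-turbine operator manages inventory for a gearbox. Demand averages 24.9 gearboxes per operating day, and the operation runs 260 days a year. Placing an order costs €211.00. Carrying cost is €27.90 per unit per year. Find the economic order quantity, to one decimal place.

Q* ≈ 312.9 gearboxes

Annual demand D = 24.9 × 260 = 6,474.
EOQ = √(2DS / H) = √(2 × 6,474 × 211 / 27.9).
= √(2,732,028 / 27.9) = √97,922.1505 ≈ 312.925.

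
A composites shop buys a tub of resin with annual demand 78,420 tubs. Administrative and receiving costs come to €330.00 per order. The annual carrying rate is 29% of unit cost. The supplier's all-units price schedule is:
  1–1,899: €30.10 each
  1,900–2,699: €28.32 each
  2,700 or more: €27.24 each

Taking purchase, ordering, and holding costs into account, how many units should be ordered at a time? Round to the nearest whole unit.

Q* ≈ 2,700 tubs

Holding cost per unit per year at price C is H = 0.29·C.
For each price level, check whether its EOQ is feasible; otherwise the best quantity at that price is the breakpoint.
Tier 1 (€30.10): EOQ = 2435.0 exceeds tier's upper bound 1899, so this tier is dominated.
EOQ at €28.32 = 2510.4 (feasible in tier 2): TC = 78,420×€28.32 + (78,420/2510.4)×330 + (2510.4/2)×0.29×€28.32 = €2,241,471.66.
EOQ at €27.24 = 2559.7 < 2700, so use break Q=2700: TC = 78,420×€27.24 + (78,420/2700.0)×330 + (2700.0/2)×0.29×€27.24 = €2,156,409.93.
Lowest total cost is €2,156,409.93 at Q = 2700.0.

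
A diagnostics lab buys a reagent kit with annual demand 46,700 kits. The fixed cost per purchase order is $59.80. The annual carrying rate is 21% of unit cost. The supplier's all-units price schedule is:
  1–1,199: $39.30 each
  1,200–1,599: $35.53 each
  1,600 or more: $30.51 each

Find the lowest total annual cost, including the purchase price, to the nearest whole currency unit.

Holding cost per unit per year at price C is H = 0.21·C.
For each price level, check whether its EOQ is feasible; otherwise the best quantity at that price is the breakpoint.
EOQ at $39.30 = 822.7 (feasible in tier 1): TC = 46,700×$39.30 + (46,700/822.7)×59.8 + (822.7/2)×0.21×$39.30 = $1,842,099.38.
EOQ at $35.53 = 865.2 < 1200, so use break Q=1200: TC = 46,700×$35.53 + (46,700/1200.0)×59.8 + (1200.0/2)×0.21×$35.53 = $1,666,055.00.
EOQ at $30.51 = 933.7 < 1600, so use break Q=1600: TC = 46,700×$30.51 + (46,700/1600.0)×59.8 + (1600.0/2)×0.21×$30.51 = $1,431,688.09.
Lowest total cost among the candidates is at Q = 1600.0.

TC* ≈ $1,431,688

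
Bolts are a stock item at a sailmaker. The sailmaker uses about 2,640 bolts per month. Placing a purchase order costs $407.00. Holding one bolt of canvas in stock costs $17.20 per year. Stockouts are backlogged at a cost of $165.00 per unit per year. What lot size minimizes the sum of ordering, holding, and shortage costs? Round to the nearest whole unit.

Q* ≈ 1,287 bolts

Annual demand D = 2,640 × 12 = 31,680.
With planned backorders, Q* = √(2DS/H) · √((H+B)/B).
√(2DS/H) = √(2 × 31,680 × 407 / 17.2) = 1224.449.
√((H+B)/B) = √((17.2+165)/165) = 1.0508.
Q* ≈ 1286.687.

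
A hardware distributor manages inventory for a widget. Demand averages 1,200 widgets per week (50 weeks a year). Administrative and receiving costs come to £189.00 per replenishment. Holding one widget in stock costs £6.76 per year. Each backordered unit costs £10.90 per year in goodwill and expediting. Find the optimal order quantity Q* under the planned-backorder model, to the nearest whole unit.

Q* ≈ 2,331 widgets

Annual demand D = 1,200 × 50 = 60,000.
With planned backorders, Q* = √(2DS/H) · √((H+B)/B).
√(2DS/H) = √(2 × 60,000 × 189 / 6.76) = 1831.674.
√((H+B)/B) = √((6.76+10.9)/10.9) = 1.2729.
Q* ≈ 2331.472.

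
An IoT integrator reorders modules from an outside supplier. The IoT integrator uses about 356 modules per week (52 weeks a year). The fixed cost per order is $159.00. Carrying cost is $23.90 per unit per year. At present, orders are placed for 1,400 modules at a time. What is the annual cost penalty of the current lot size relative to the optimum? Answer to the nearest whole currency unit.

Extra cost ≈ $6,971 per year

Annual demand D = 356 × 52 = 18,512.
EOQ = √(2DS/H) = √(2 × 18,512 × 159 / 23.9) ≈ 496.30.
Cost at Q* = (D/Q*)S + (Q*/2)H = √(2DSH) ≈ $11,861.49.
Cost at Q = 1,400: (18,512/1,400)×159 + (1,400/2)×23.9 = $2,102.43 + $16,730.00 = $18,832.43.
Excess = $18,832.43 − $11,861.49 = $6,970.95.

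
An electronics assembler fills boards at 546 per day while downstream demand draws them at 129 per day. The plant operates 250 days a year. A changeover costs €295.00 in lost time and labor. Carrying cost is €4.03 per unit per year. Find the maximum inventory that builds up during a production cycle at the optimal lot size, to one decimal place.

Annual demand D = 129 × 250 = 32,250.
Production build-up factor (1 − d/p) = 1 − 129/546 = 0.7637.
Q* = √(2DS / (H(1 − d/p))) = √(2 × 32,250 × 295 / (4.03 × 0.7637)).
= √(19,027,500 / 3.0779) ≈ 2486.375.
Maximum inventory = Q*(1 − d/p) = 2486.375 × 0.7637 ≈ 1898.935.

I_max ≈ 1,898.9 boards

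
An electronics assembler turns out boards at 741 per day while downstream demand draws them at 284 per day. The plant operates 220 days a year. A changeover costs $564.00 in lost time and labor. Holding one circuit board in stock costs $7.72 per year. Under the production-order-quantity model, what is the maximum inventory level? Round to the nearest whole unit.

I_max ≈ 2,373 boards

Annual demand D = 284 × 220 = 62,480.
Production build-up factor (1 − d/p) = 1 − 284/741 = 0.6167.
Q* = √(2DS / (H(1 − d/p))) = √(2 × 62,480 × 564 / (7.72 × 0.6167)).
= √(70,477,440 / 4.7612) ≈ 3847.401.
Maximum inventory = Q*(1 − d/p) = 3847.401 × 0.6167 ≈ 2372.823.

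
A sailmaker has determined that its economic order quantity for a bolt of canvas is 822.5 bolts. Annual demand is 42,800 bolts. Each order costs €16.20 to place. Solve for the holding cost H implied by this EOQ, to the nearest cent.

H ≈ €2.05

The basic EOQ model gives Q* = √(2DS/H); rearrange for the unknown.
From Q* = √(2DS/H): H = 2DS / Q*² = 2 × 42,800 × 16.2 / 822.5² = 2.0498.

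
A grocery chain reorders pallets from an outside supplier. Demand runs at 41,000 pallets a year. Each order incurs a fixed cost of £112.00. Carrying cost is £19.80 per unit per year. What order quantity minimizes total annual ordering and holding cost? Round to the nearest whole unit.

Q* ≈ 681 pallets

EOQ = √(2DS / H) = √(2 × 41,000 × 112 / 19.8).
= √(9,184,000 / 19.8) = √463,838.3838 ≈ 681.057.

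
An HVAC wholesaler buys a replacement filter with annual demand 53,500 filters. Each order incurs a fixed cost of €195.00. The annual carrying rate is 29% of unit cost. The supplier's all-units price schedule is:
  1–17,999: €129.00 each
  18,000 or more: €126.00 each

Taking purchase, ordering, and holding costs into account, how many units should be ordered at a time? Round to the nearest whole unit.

Holding cost per unit per year at price C is H = 0.29·C.
Evaluate total cost at each tier's feasible EOQ or, if the EOQ is below the tier, at the tier's minimum quantity.
EOQ at €129.00 = 746.8 (feasible in tier 1): TC = 53,500×€129.00 + (53,500/746.8)×195 + (746.8/2)×0.29×€129.00 = €6,929,438.50.
EOQ at €126.00 = 755.7 < 18000, so use break Q=18000: TC = 53,500×€126.00 + (53,500/18000.0)×195 + (18000.0/2)×0.29×€126.00 = €7,070,439.58.
Lowest total cost is €6,929,438.50 at Q = 746.8.

Q* ≈ 747 filters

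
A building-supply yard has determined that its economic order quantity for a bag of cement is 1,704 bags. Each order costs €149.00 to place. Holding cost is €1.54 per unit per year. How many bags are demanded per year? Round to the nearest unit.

The basic EOQ model gives Q* = √(2DS/H); rearrange for the unknown.
From Q* = √(2DS/H): D = Q*²H / (2S) = 1,704² × 1.54 / (2 × 149) = 15005.264.

D ≈ 15,005 bags per year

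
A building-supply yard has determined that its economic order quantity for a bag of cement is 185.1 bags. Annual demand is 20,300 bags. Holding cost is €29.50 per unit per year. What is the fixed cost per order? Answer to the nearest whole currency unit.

S ≈ €25

The basic EOQ model gives Q* = √(2DS/H); rearrange for the unknown.
From Q* = √(2DS/H): S = Q*²H / (2D) = 185.1² × 29.5 / (2 × 20,300) = 24.8948.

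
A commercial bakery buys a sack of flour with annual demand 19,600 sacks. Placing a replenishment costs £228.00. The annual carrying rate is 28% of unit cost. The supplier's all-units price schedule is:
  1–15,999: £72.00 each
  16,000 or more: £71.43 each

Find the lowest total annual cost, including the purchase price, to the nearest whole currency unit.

TC* ≈ £1,424,623

Holding cost per unit per year at price C is H = 0.28·C.
Candidates are each tier's EOQ (if it falls in that tier) and each price-break quantity.
EOQ at £72.00 = 665.8 (feasible in tier 1): TC = 19,600×£72.00 + (19,600/665.8)×228 + (665.8/2)×0.28×£72.00 = £1,424,623.19.
EOQ at £71.43 = 668.5 < 16000, so use break Q=16000: TC = 19,600×£71.43 + (19,600/16000.0)×228 + (16000.0/2)×0.28×£71.43 = £1,560,310.50.
Lowest total cost among the candidates is at Q = 665.8.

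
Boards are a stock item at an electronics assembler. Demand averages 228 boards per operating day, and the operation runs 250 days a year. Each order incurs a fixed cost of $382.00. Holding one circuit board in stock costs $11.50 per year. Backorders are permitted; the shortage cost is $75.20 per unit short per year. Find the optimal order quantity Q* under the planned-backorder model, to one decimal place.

Q* ≈ 2,089.5 boards

Annual demand D = 228 × 250 = 57,000.
With planned backorders, Q* = √(2DS/H) · √((H+B)/B).
√(2DS/H) = √(2 × 57,000 × 382 / 11.5) = 1945.966.
√((H+B)/B) = √((11.5+75.2)/75.2) = 1.0737.
Q* ≈ 2089.468.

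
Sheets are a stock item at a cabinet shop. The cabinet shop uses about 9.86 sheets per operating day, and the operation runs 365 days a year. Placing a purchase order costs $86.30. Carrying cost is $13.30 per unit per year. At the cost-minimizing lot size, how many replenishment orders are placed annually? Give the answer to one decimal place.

Annual demand D = 9.86 × 365 = 3,598.9.
EOQ = √(2DS/H) = √(2 × 3,598.9 × 86.3 / 13.3) ≈ 216.11.
Orders per year = D / Q* = 3,598.9 / 216.11 ≈ 16.653.

N ≈ 16.7 orders per year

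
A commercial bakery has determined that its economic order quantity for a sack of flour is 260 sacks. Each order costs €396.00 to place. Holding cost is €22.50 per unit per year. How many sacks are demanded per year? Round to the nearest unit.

Squaring Q* = √(2DS/H) gives Q*² = 2DS/H.
From Q* = √(2DS/H): D = Q*²H / (2S) = 260² × 22.5 / (2 × 396) = 1920.455.

D ≈ 1,920 sacks per year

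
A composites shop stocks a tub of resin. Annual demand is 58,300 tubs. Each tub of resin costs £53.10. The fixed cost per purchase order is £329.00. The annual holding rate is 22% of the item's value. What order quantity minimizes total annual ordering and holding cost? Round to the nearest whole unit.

Q* ≈ 1,812 tubs

Holding cost H = 0.22 × £53.10 = £11.6820 per unit per year.
EOQ = √(2DS / H) = √(2 × 58,300 × 329 / 11.682).
= √(38,361,400 / 11.682) = √3,283,804.1431 ≈ 1812.127.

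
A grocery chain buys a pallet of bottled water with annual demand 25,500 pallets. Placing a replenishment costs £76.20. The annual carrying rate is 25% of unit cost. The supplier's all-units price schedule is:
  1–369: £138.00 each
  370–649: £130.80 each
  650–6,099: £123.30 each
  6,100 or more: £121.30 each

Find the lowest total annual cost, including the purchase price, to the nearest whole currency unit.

Holding cost per unit per year at price C is H = 0.25·C.
Evaluate total cost at each tier's feasible EOQ or, if the EOQ is below the tier, at the tier's minimum quantity.
EOQ at £138.00 = 335.6 (feasible in tier 1): TC = 25,500×£138.00 + (25,500/335.6)×76.2 + (335.6/2)×0.25×£138.00 = £3,530,579.03.
EOQ at £130.80 = 344.7 < 370, so use break Q=370: TC = 25,500×£130.80 + (25,500/370.0)×76.2 + (370.0/2)×0.25×£130.80 = £3,346,701.12.
EOQ at £123.30 = 355.1 < 650, so use break Q=650: TC = 25,500×£123.30 + (25,500/650.0)×76.2 + (650.0/2)×0.25×£123.30 = £3,157,157.51.
EOQ at £121.30 = 358.0 < 6100, so use break Q=6100: TC = 25,500×£121.30 + (25,500/6100.0)×76.2 + (6100.0/2)×0.25×£121.30 = £3,185,959.79.
Lowest total cost among the candidates is at Q = 650.0.

TC* ≈ £3,157,158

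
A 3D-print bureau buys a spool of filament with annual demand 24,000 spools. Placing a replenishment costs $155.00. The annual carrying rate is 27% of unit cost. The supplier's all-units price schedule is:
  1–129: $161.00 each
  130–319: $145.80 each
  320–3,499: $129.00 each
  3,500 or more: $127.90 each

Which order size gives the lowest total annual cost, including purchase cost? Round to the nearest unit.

Q* ≈ 462 spools

Holding cost per unit per year at price C is H = 0.27·C.
Candidates are each tier's EOQ (if it falls in that tier) and each price-break quantity.
Tier 1 ($161.00): EOQ = 413.7 exceeds tier's upper bound 129, so this tier is dominated.
Tier 2 ($145.80): EOQ = 434.7 exceeds tier's upper bound 319, so this tier is dominated.
EOQ at $129.00 = 462.2 (feasible in tier 3): TC = 24,000×$129.00 + (24,000/462.2)×155 + (462.2/2)×0.27×$129.00 = $3,112,097.68.
EOQ at $127.90 = 464.2 < 3500, so use break Q=3500: TC = 24,000×$127.90 + (24,000/3500.0)×155 + (3500.0/2)×0.27×$127.90 = $3,131,095.61.
Lowest total cost is $3,112,097.68 at Q = 462.2.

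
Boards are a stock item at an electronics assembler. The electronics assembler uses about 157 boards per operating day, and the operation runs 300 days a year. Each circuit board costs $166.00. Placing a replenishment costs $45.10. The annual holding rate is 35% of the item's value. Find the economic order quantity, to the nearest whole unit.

Q* ≈ 270 boards

Annual demand D = 157 × 300 = 47,100.
Holding cost H = 0.35 × $166.00 = $58.1000 per unit per year.
EOQ = √(2DS / H) = √(2 × 47,100 × 45.1 / 58.1).
= √(4,248,420 / 58.1) = √73,122.5473 ≈ 270.412.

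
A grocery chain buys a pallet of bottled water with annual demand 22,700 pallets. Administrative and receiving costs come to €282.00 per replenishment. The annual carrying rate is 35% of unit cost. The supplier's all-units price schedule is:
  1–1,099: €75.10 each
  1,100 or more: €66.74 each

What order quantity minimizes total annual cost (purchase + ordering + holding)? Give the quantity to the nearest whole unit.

Q* ≈ 1,100 pallets

Holding cost per unit per year at price C is H = 0.35·C.
Candidates are each tier's EOQ (if it falls in that tier) and each price-break quantity.
EOQ at €75.10 = 697.9 (feasible in tier 1): TC = 22,700×€75.10 + (22,700/697.9)×282 + (697.9/2)×0.35×€75.10 = €1,723,114.53.
EOQ at €66.74 = 740.3 < 1100, so use break Q=1100: TC = 22,700×€66.74 + (22,700/1100.0)×282 + (1100.0/2)×0.35×€66.74 = €1,533,664.90.
Lowest total cost is €1,533,664.90 at Q = 1100.0.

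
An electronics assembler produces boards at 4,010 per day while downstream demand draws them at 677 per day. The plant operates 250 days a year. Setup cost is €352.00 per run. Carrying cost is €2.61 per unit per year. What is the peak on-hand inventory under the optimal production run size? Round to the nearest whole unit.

Annual demand D = 677 × 250 = 169,250.
Production build-up factor (1 − d/p) = 1 − 677/4,010 = 0.8312.
Q* = √(2DS / (H(1 − d/p))) = √(2 × 169,250 × 352 / (2.61 × 0.8312)).
= √(119,152,000 / 2.1694) ≈ 7411.139.
Maximum inventory = Q*(1 − d/p) = 7411.139 × 0.8312 ≈ 6159.932.

I_max ≈ 6,160 boards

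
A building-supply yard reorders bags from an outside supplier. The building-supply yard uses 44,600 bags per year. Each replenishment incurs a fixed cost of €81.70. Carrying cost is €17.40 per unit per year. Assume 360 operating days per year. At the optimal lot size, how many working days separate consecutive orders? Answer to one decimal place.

Q* = √(2DS/H) = √(2 × 44,600 × 81.7 / 17.4) ≈ 647.17.
Cycle time = Q*/D × 360 = 647.17 / 44,600 × 360 ≈ 5.224 days.

T ≈ 5.2 days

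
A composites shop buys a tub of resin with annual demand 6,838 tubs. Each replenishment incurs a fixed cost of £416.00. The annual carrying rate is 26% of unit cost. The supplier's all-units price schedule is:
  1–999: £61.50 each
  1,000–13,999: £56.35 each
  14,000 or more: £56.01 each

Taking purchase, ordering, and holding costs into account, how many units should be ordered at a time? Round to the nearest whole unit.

Q* ≈ 1,000 tubs

Holding cost per unit per year at price C is H = 0.26·C.
Candidates are each tier's EOQ (if it falls in that tier) and each price-break quantity.
EOQ at £61.50 = 596.5 (feasible in tier 1): TC = 6,838×£61.50 + (6,838/596.5)×416 + (596.5/2)×0.26×£61.50 = £430,074.85.
EOQ at £56.35 = 623.1 < 1000, so use break Q=1000: TC = 6,838×£56.35 + (6,838/1000.0)×416 + (1000.0/2)×0.26×£56.35 = £395,491.41.
EOQ at £56.01 = 625.0 < 14000, so use break Q=14000: TC = 6,838×£56.01 + (6,838/14000.0)×416 + (14000.0/2)×0.26×£56.01 = £485,137.77.
Lowest total cost is £395,491.41 at Q = 1000.0.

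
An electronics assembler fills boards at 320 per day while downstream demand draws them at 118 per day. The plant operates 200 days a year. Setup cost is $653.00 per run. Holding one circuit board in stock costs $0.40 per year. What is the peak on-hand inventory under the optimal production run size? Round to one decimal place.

I_max ≈ 6,974.3 boards

Annual demand D = 118 × 200 = 23,600.
Production build-up factor (1 − d/p) = 1 − 118/320 = 0.6312.
Q* = √(2DS / (H(1 − d/p))) = √(2 × 23,600 × 653 / (0.4 × 0.6312)).
= √(30,821,600 / 0.2525) ≈ 11048.337.
Maximum inventory = Q*(1 − d/p) = 11048.337 × 0.6312 ≈ 6974.263.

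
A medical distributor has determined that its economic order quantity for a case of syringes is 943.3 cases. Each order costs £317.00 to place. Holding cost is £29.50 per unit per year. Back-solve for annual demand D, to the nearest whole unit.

The basic EOQ model gives Q* = √(2DS/H); rearrange for the unknown.
From Q* = √(2DS/H): D = Q*²H / (2S) = 943.3² × 29.5 / (2 × 317) = 41403.059.

D ≈ 41,403 cases per year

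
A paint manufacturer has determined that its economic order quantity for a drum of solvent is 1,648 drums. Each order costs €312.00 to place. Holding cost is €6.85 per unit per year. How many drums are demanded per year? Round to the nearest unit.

D ≈ 29,814 drums per year

Invert the EOQ relation Q*² = 2DS/H.
From Q* = √(2DS/H): D = Q*²H / (2S) = 1,648² × 6.85 / (2 × 312) = 29814.010.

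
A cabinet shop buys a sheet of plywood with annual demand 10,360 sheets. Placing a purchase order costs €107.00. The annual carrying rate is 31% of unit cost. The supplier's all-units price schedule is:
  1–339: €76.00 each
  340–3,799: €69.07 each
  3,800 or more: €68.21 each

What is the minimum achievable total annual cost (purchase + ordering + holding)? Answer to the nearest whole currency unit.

Holding cost per unit per year at price C is H = 0.31·C.
For each price level, check whether its EOQ is feasible; otherwise the best quantity at that price is the breakpoint.
EOQ at €76.00 = 306.8 (feasible in tier 1): TC = 10,360×€76.00 + (10,360/306.8)×107 + (306.8/2)×0.31×€76.00 = €794,587.27.
EOQ at €69.07 = 321.8 < 340, so use break Q=340: TC = 10,360×€69.07 + (10,360/340.0)×107 + (340.0/2)×0.31×€69.07 = €722,465.54.
EOQ at €68.21 = 323.8 < 3800, so use break Q=3800: TC = 10,360×€68.21 + (10,360/3800.0)×107 + (3800.0/2)×0.31×€68.21 = €747,123.01.
Lowest total cost among the candidates is at Q = 340.0.

TC* ≈ €722,466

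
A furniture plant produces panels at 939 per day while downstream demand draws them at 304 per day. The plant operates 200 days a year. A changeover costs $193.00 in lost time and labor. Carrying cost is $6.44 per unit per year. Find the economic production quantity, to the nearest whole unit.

Annual demand D = 304 × 200 = 60,800.
Production build-up factor (1 − d/p) = 1 − 304/939 = 0.6763.
Q* = √(2DS / (H(1 − d/p))) = √(2 × 60,800 × 193 / (6.44 × 0.6763)).
= √(23,468,800 / 4.3551) ≈ 2321.392.

Q* ≈ 2,321 panels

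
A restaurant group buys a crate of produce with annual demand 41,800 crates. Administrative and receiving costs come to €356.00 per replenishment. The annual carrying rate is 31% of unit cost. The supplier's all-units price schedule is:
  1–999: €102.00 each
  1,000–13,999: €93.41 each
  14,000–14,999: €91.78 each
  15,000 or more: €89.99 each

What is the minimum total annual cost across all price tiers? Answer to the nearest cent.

Holding cost per unit per year at price C is H = 0.31·C.
Evaluate total cost at each tier's feasible EOQ or, if the EOQ is below the tier, at the tier's minimum quantity.
EOQ at €102.00 = 970.2 (feasible in tier 1): TC = 41,800×€102.00 + (41,800/970.2)×356 + (970.2/2)×0.31×€102.00 = €4,294,276.73.
EOQ at €93.41 = 1013.8 (feasible in tier 2): TC = 41,800×€93.41 + (41,800/1013.8)×356 + (1013.8/2)×0.31×€93.41 = €3,933,894.59.
EOQ at €91.78 = 1022.8 < 14000, so use break Q=14000: TC = 41,800×€91.78 + (41,800/14000.0)×356 + (14000.0/2)×0.31×€91.78 = €4,036,629.51.
EOQ at €89.99 = 1032.9 < 15000, so use break Q=15000: TC = 41,800×€89.99 + (41,800/15000.0)×356 + (15000.0/2)×0.31×€89.99 = €3,971,800.80.
Lowest total cost among the candidates is at Q = 1013.8.

TC* ≈ €3,933,894.59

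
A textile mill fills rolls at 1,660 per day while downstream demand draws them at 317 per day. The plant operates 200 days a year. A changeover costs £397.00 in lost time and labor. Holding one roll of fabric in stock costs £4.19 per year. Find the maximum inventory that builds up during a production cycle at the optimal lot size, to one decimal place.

I_max ≈ 3,117.7 rolls

Annual demand D = 317 × 200 = 63,400.
Production build-up factor (1 − d/p) = 1 − 317/1,660 = 0.8090.
Q* = √(2DS / (H(1 − d/p))) = √(2 × 63,400 × 397 / (4.19 × 0.8090)).
= √(50,339,600 / 3.3899) ≈ 3853.576.
Maximum inventory = Q*(1 − d/p) = 3853.576 × 0.8090 ≈ 3117.682.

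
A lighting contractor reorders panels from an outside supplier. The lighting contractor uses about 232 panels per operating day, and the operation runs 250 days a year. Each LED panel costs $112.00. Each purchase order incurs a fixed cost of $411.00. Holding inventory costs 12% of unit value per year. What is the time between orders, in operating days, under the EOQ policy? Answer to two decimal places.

Annual demand D = 232 × 250 = 58,000.
Holding cost H = 0.12 × $112.00 = $13.4400 per unit per year.
EOQ = √(2DS/H) = √(2 × 58,000 × 411 / 13.44) ≈ 1883.43.
Cycle time = Q*/D × 250 = 1883.43 / 58,000 × 250 ≈ 8.118 days.

T ≈ 8.12 days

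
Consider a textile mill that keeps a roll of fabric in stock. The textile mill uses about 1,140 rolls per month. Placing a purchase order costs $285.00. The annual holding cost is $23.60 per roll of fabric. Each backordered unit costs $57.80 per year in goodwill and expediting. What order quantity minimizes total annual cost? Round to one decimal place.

Annual demand D = 1,140 × 12 = 13,680.
With planned backorders, Q* = √(2DS/H) · √((H+B)/B).
√(2DS/H) = √(2 × 13,680 × 285 / 23.6) = 574.810.
√((H+B)/B) = √((23.6+57.8)/57.8) = 1.1867.
Q* ≈ 682.139.

Q* ≈ 682.1 rolls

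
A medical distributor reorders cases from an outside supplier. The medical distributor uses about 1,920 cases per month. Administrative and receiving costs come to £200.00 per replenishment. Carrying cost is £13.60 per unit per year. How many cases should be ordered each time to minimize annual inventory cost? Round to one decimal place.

Q* ≈ 823.2 cases

Annual demand D = 1,920 × 12 = 23,040.
EOQ = √(2DS / H) = √(2 × 23,040 × 200 / 13.6).
= √(9,216,000 / 13.6) = √677,647.0588 ≈ 823.193.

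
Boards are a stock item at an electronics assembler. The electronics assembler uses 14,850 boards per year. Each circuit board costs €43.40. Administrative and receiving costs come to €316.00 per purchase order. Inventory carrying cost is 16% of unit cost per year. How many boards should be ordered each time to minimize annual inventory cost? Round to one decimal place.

Q* ≈ 1,162.6 boards

Holding cost H = 0.16 × €43.40 = €6.9440 per unit per year.
EOQ = √(2DS / H) = √(2 × 14,850 × 316 / 6.944).
= √(9,385,200 / 6.944) = √1,351,555.2995 ≈ 1162.564.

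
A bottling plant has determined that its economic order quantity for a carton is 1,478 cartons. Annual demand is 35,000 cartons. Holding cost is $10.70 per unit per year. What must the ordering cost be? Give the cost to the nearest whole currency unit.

S ≈ $334

The basic EOQ model gives Q* = √(2DS/H); rearrange for the unknown.
From Q* = √(2DS/H): S = Q*²H / (2D) = 1,478² × 10.7 / (2 × 35,000) = 333.9140.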